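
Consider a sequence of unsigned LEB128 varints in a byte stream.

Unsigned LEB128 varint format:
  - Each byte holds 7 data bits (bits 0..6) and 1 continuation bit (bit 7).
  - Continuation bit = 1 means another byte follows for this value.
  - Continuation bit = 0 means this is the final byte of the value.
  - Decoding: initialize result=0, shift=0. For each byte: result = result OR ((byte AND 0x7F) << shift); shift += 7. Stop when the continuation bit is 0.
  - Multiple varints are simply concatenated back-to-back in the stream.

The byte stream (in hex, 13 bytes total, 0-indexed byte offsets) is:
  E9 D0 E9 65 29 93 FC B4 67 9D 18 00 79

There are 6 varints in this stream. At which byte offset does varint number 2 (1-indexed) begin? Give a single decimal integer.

Answer: 4

Derivation:
  byte[0]=0xE9 cont=1 payload=0x69=105: acc |= 105<<0 -> acc=105 shift=7
  byte[1]=0xD0 cont=1 payload=0x50=80: acc |= 80<<7 -> acc=10345 shift=14
  byte[2]=0xE9 cont=1 payload=0x69=105: acc |= 105<<14 -> acc=1730665 shift=21
  byte[3]=0x65 cont=0 payload=0x65=101: acc |= 101<<21 -> acc=213543017 shift=28 [end]
Varint 1: bytes[0:4] = E9 D0 E9 65 -> value 213543017 (4 byte(s))
  byte[4]=0x29 cont=0 payload=0x29=41: acc |= 41<<0 -> acc=41 shift=7 [end]
Varint 2: bytes[4:5] = 29 -> value 41 (1 byte(s))
  byte[5]=0x93 cont=1 payload=0x13=19: acc |= 19<<0 -> acc=19 shift=7
  byte[6]=0xFC cont=1 payload=0x7C=124: acc |= 124<<7 -> acc=15891 shift=14
  byte[7]=0xB4 cont=1 payload=0x34=52: acc |= 52<<14 -> acc=867859 shift=21
  byte[8]=0x67 cont=0 payload=0x67=103: acc |= 103<<21 -> acc=216874515 shift=28 [end]
Varint 3: bytes[5:9] = 93 FC B4 67 -> value 216874515 (4 byte(s))
  byte[9]=0x9D cont=1 payload=0x1D=29: acc |= 29<<0 -> acc=29 shift=7
  byte[10]=0x18 cont=0 payload=0x18=24: acc |= 24<<7 -> acc=3101 shift=14 [end]
Varint 4: bytes[9:11] = 9D 18 -> value 3101 (2 byte(s))
  byte[11]=0x00 cont=0 payload=0x00=0: acc |= 0<<0 -> acc=0 shift=7 [end]
Varint 5: bytes[11:12] = 00 -> value 0 (1 byte(s))
  byte[12]=0x79 cont=0 payload=0x79=121: acc |= 121<<0 -> acc=121 shift=7 [end]
Varint 6: bytes[12:13] = 79 -> value 121 (1 byte(s))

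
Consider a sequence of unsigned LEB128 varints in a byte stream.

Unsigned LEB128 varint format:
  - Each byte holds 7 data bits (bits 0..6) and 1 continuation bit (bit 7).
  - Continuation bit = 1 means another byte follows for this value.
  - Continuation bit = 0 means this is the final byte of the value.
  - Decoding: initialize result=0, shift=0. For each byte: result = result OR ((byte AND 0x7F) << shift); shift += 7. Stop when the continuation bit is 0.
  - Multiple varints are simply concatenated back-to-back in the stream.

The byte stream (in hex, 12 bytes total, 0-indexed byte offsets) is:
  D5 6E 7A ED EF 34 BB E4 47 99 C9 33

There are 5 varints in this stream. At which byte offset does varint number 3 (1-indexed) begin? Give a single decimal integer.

  byte[0]=0xD5 cont=1 payload=0x55=85: acc |= 85<<0 -> acc=85 shift=7
  byte[1]=0x6E cont=0 payload=0x6E=110: acc |= 110<<7 -> acc=14165 shift=14 [end]
Varint 1: bytes[0:2] = D5 6E -> value 14165 (2 byte(s))
  byte[2]=0x7A cont=0 payload=0x7A=122: acc |= 122<<0 -> acc=122 shift=7 [end]
Varint 2: bytes[2:3] = 7A -> value 122 (1 byte(s))
  byte[3]=0xED cont=1 payload=0x6D=109: acc |= 109<<0 -> acc=109 shift=7
  byte[4]=0xEF cont=1 payload=0x6F=111: acc |= 111<<7 -> acc=14317 shift=14
  byte[5]=0x34 cont=0 payload=0x34=52: acc |= 52<<14 -> acc=866285 shift=21 [end]
Varint 3: bytes[3:6] = ED EF 34 -> value 866285 (3 byte(s))
  byte[6]=0xBB cont=1 payload=0x3B=59: acc |= 59<<0 -> acc=59 shift=7
  byte[7]=0xE4 cont=1 payload=0x64=100: acc |= 100<<7 -> acc=12859 shift=14
  byte[8]=0x47 cont=0 payload=0x47=71: acc |= 71<<14 -> acc=1176123 shift=21 [end]
Varint 4: bytes[6:9] = BB E4 47 -> value 1176123 (3 byte(s))
  byte[9]=0x99 cont=1 payload=0x19=25: acc |= 25<<0 -> acc=25 shift=7
  byte[10]=0xC9 cont=1 payload=0x49=73: acc |= 73<<7 -> acc=9369 shift=14
  byte[11]=0x33 cont=0 payload=0x33=51: acc |= 51<<14 -> acc=844953 shift=21 [end]
Varint 5: bytes[9:12] = 99 C9 33 -> value 844953 (3 byte(s))

Answer: 3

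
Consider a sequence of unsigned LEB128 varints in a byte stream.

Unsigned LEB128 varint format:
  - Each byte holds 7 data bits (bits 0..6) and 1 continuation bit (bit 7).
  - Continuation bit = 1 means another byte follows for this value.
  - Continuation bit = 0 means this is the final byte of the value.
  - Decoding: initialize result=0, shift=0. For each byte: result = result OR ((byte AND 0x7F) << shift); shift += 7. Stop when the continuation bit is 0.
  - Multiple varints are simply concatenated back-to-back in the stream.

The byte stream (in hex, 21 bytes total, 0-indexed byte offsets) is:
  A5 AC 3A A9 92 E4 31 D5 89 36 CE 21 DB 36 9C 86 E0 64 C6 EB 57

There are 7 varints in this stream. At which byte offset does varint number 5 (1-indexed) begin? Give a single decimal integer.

  byte[0]=0xA5 cont=1 payload=0x25=37: acc |= 37<<0 -> acc=37 shift=7
  byte[1]=0xAC cont=1 payload=0x2C=44: acc |= 44<<7 -> acc=5669 shift=14
  byte[2]=0x3A cont=0 payload=0x3A=58: acc |= 58<<14 -> acc=955941 shift=21 [end]
Varint 1: bytes[0:3] = A5 AC 3A -> value 955941 (3 byte(s))
  byte[3]=0xA9 cont=1 payload=0x29=41: acc |= 41<<0 -> acc=41 shift=7
  byte[4]=0x92 cont=1 payload=0x12=18: acc |= 18<<7 -> acc=2345 shift=14
  byte[5]=0xE4 cont=1 payload=0x64=100: acc |= 100<<14 -> acc=1640745 shift=21
  byte[6]=0x31 cont=0 payload=0x31=49: acc |= 49<<21 -> acc=104401193 shift=28 [end]
Varint 2: bytes[3:7] = A9 92 E4 31 -> value 104401193 (4 byte(s))
  byte[7]=0xD5 cont=1 payload=0x55=85: acc |= 85<<0 -> acc=85 shift=7
  byte[8]=0x89 cont=1 payload=0x09=9: acc |= 9<<7 -> acc=1237 shift=14
  byte[9]=0x36 cont=0 payload=0x36=54: acc |= 54<<14 -> acc=885973 shift=21 [end]
Varint 3: bytes[7:10] = D5 89 36 -> value 885973 (3 byte(s))
  byte[10]=0xCE cont=1 payload=0x4E=78: acc |= 78<<0 -> acc=78 shift=7
  byte[11]=0x21 cont=0 payload=0x21=33: acc |= 33<<7 -> acc=4302 shift=14 [end]
Varint 4: bytes[10:12] = CE 21 -> value 4302 (2 byte(s))
  byte[12]=0xDB cont=1 payload=0x5B=91: acc |= 91<<0 -> acc=91 shift=7
  byte[13]=0x36 cont=0 payload=0x36=54: acc |= 54<<7 -> acc=7003 shift=14 [end]
Varint 5: bytes[12:14] = DB 36 -> value 7003 (2 byte(s))
  byte[14]=0x9C cont=1 payload=0x1C=28: acc |= 28<<0 -> acc=28 shift=7
  byte[15]=0x86 cont=1 payload=0x06=6: acc |= 6<<7 -> acc=796 shift=14
  byte[16]=0xE0 cont=1 payload=0x60=96: acc |= 96<<14 -> acc=1573660 shift=21
  byte[17]=0x64 cont=0 payload=0x64=100: acc |= 100<<21 -> acc=211288860 shift=28 [end]
Varint 6: bytes[14:18] = 9C 86 E0 64 -> value 211288860 (4 byte(s))
  byte[18]=0xC6 cont=1 payload=0x46=70: acc |= 70<<0 -> acc=70 shift=7
  byte[19]=0xEB cont=1 payload=0x6B=107: acc |= 107<<7 -> acc=13766 shift=14
  byte[20]=0x57 cont=0 payload=0x57=87: acc |= 87<<14 -> acc=1439174 shift=21 [end]
Varint 7: bytes[18:21] = C6 EB 57 -> value 1439174 (3 byte(s))

Answer: 12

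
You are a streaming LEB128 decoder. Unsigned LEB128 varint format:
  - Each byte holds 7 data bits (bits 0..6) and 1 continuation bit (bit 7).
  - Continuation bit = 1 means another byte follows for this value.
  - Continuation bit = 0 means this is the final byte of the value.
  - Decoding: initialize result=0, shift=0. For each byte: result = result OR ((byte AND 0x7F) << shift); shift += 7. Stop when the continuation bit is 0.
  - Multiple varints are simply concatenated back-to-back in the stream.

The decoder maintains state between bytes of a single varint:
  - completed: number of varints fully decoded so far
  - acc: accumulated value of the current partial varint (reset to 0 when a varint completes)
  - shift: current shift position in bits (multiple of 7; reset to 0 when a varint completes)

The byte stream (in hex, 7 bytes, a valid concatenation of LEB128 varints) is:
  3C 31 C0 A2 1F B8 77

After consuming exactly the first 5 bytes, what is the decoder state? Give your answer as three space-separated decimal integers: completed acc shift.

Answer: 3 0 0

Derivation:
byte[0]=0x3C cont=0 payload=0x3C: varint #1 complete (value=60); reset -> completed=1 acc=0 shift=0
byte[1]=0x31 cont=0 payload=0x31: varint #2 complete (value=49); reset -> completed=2 acc=0 shift=0
byte[2]=0xC0 cont=1 payload=0x40: acc |= 64<<0 -> completed=2 acc=64 shift=7
byte[3]=0xA2 cont=1 payload=0x22: acc |= 34<<7 -> completed=2 acc=4416 shift=14
byte[4]=0x1F cont=0 payload=0x1F: varint #3 complete (value=512320); reset -> completed=3 acc=0 shift=0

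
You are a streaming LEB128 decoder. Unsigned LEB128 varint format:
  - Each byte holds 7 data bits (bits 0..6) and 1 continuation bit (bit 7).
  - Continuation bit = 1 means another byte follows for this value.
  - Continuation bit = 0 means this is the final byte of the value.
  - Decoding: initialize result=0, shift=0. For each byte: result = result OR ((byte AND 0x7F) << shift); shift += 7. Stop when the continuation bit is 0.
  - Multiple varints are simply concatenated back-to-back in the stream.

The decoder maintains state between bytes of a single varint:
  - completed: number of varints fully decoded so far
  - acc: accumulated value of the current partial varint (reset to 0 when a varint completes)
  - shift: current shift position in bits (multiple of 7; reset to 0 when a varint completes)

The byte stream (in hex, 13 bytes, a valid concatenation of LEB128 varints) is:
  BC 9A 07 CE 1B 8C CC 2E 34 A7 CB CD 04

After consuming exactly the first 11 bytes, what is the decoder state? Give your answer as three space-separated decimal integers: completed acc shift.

Answer: 4 9639 14

Derivation:
byte[0]=0xBC cont=1 payload=0x3C: acc |= 60<<0 -> completed=0 acc=60 shift=7
byte[1]=0x9A cont=1 payload=0x1A: acc |= 26<<7 -> completed=0 acc=3388 shift=14
byte[2]=0x07 cont=0 payload=0x07: varint #1 complete (value=118076); reset -> completed=1 acc=0 shift=0
byte[3]=0xCE cont=1 payload=0x4E: acc |= 78<<0 -> completed=1 acc=78 shift=7
byte[4]=0x1B cont=0 payload=0x1B: varint #2 complete (value=3534); reset -> completed=2 acc=0 shift=0
byte[5]=0x8C cont=1 payload=0x0C: acc |= 12<<0 -> completed=2 acc=12 shift=7
byte[6]=0xCC cont=1 payload=0x4C: acc |= 76<<7 -> completed=2 acc=9740 shift=14
byte[7]=0x2E cont=0 payload=0x2E: varint #3 complete (value=763404); reset -> completed=3 acc=0 shift=0
byte[8]=0x34 cont=0 payload=0x34: varint #4 complete (value=52); reset -> completed=4 acc=0 shift=0
byte[9]=0xA7 cont=1 payload=0x27: acc |= 39<<0 -> completed=4 acc=39 shift=7
byte[10]=0xCB cont=1 payload=0x4B: acc |= 75<<7 -> completed=4 acc=9639 shift=14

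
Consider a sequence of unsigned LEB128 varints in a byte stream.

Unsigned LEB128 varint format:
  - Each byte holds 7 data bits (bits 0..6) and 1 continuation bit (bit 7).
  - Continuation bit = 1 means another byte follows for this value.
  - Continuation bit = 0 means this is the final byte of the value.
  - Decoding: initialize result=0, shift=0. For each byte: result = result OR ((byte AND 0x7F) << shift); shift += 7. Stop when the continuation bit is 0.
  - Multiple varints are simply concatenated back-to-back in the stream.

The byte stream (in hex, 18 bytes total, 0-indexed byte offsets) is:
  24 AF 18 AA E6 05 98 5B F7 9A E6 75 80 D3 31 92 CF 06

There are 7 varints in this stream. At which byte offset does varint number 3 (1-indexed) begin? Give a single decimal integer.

Answer: 3

Derivation:
  byte[0]=0x24 cont=0 payload=0x24=36: acc |= 36<<0 -> acc=36 shift=7 [end]
Varint 1: bytes[0:1] = 24 -> value 36 (1 byte(s))
  byte[1]=0xAF cont=1 payload=0x2F=47: acc |= 47<<0 -> acc=47 shift=7
  byte[2]=0x18 cont=0 payload=0x18=24: acc |= 24<<7 -> acc=3119 shift=14 [end]
Varint 2: bytes[1:3] = AF 18 -> value 3119 (2 byte(s))
  byte[3]=0xAA cont=1 payload=0x2A=42: acc |= 42<<0 -> acc=42 shift=7
  byte[4]=0xE6 cont=1 payload=0x66=102: acc |= 102<<7 -> acc=13098 shift=14
  byte[5]=0x05 cont=0 payload=0x05=5: acc |= 5<<14 -> acc=95018 shift=21 [end]
Varint 3: bytes[3:6] = AA E6 05 -> value 95018 (3 byte(s))
  byte[6]=0x98 cont=1 payload=0x18=24: acc |= 24<<0 -> acc=24 shift=7
  byte[7]=0x5B cont=0 payload=0x5B=91: acc |= 91<<7 -> acc=11672 shift=14 [end]
Varint 4: bytes[6:8] = 98 5B -> value 11672 (2 byte(s))
  byte[8]=0xF7 cont=1 payload=0x77=119: acc |= 119<<0 -> acc=119 shift=7
  byte[9]=0x9A cont=1 payload=0x1A=26: acc |= 26<<7 -> acc=3447 shift=14
  byte[10]=0xE6 cont=1 payload=0x66=102: acc |= 102<<14 -> acc=1674615 shift=21
  byte[11]=0x75 cont=0 payload=0x75=117: acc |= 117<<21 -> acc=247041399 shift=28 [end]
Varint 5: bytes[8:12] = F7 9A E6 75 -> value 247041399 (4 byte(s))
  byte[12]=0x80 cont=1 payload=0x00=0: acc |= 0<<0 -> acc=0 shift=7
  byte[13]=0xD3 cont=1 payload=0x53=83: acc |= 83<<7 -> acc=10624 shift=14
  byte[14]=0x31 cont=0 payload=0x31=49: acc |= 49<<14 -> acc=813440 shift=21 [end]
Varint 6: bytes[12:15] = 80 D3 31 -> value 813440 (3 byte(s))
  byte[15]=0x92 cont=1 payload=0x12=18: acc |= 18<<0 -> acc=18 shift=7
  byte[16]=0xCF cont=1 payload=0x4F=79: acc |= 79<<7 -> acc=10130 shift=14
  byte[17]=0x06 cont=0 payload=0x06=6: acc |= 6<<14 -> acc=108434 shift=21 [end]
Varint 7: bytes[15:18] = 92 CF 06 -> value 108434 (3 byte(s))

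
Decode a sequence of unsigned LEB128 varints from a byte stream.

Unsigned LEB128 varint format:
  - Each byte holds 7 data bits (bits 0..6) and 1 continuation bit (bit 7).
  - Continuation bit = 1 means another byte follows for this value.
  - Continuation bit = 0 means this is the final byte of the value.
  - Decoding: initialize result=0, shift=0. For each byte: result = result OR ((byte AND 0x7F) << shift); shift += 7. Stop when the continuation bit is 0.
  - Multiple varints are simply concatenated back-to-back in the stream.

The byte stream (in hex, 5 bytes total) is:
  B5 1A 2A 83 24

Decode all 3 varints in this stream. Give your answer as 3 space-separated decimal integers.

Answer: 3381 42 4611

Derivation:
  byte[0]=0xB5 cont=1 payload=0x35=53: acc |= 53<<0 -> acc=53 shift=7
  byte[1]=0x1A cont=0 payload=0x1A=26: acc |= 26<<7 -> acc=3381 shift=14 [end]
Varint 1: bytes[0:2] = B5 1A -> value 3381 (2 byte(s))
  byte[2]=0x2A cont=0 payload=0x2A=42: acc |= 42<<0 -> acc=42 shift=7 [end]
Varint 2: bytes[2:3] = 2A -> value 42 (1 byte(s))
  byte[3]=0x83 cont=1 payload=0x03=3: acc |= 3<<0 -> acc=3 shift=7
  byte[4]=0x24 cont=0 payload=0x24=36: acc |= 36<<7 -> acc=4611 shift=14 [end]
Varint 3: bytes[3:5] = 83 24 -> value 4611 (2 byte(s))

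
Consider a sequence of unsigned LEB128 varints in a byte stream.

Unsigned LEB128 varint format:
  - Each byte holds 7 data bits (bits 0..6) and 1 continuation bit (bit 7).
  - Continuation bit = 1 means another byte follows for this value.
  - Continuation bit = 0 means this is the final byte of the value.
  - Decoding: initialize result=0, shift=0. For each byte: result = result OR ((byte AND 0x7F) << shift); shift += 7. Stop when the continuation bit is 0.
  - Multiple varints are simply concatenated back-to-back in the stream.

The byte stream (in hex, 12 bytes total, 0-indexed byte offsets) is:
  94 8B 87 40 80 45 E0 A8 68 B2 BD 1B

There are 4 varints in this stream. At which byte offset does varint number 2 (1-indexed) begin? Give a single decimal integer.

  byte[0]=0x94 cont=1 payload=0x14=20: acc |= 20<<0 -> acc=20 shift=7
  byte[1]=0x8B cont=1 payload=0x0B=11: acc |= 11<<7 -> acc=1428 shift=14
  byte[2]=0x87 cont=1 payload=0x07=7: acc |= 7<<14 -> acc=116116 shift=21
  byte[3]=0x40 cont=0 payload=0x40=64: acc |= 64<<21 -> acc=134333844 shift=28 [end]
Varint 1: bytes[0:4] = 94 8B 87 40 -> value 134333844 (4 byte(s))
  byte[4]=0x80 cont=1 payload=0x00=0: acc |= 0<<0 -> acc=0 shift=7
  byte[5]=0x45 cont=0 payload=0x45=69: acc |= 69<<7 -> acc=8832 shift=14 [end]
Varint 2: bytes[4:6] = 80 45 -> value 8832 (2 byte(s))
  byte[6]=0xE0 cont=1 payload=0x60=96: acc |= 96<<0 -> acc=96 shift=7
  byte[7]=0xA8 cont=1 payload=0x28=40: acc |= 40<<7 -> acc=5216 shift=14
  byte[8]=0x68 cont=0 payload=0x68=104: acc |= 104<<14 -> acc=1709152 shift=21 [end]
Varint 3: bytes[6:9] = E0 A8 68 -> value 1709152 (3 byte(s))
  byte[9]=0xB2 cont=1 payload=0x32=50: acc |= 50<<0 -> acc=50 shift=7
  byte[10]=0xBD cont=1 payload=0x3D=61: acc |= 61<<7 -> acc=7858 shift=14
  byte[11]=0x1B cont=0 payload=0x1B=27: acc |= 27<<14 -> acc=450226 shift=21 [end]
Varint 4: bytes[9:12] = B2 BD 1B -> value 450226 (3 byte(s))

Answer: 4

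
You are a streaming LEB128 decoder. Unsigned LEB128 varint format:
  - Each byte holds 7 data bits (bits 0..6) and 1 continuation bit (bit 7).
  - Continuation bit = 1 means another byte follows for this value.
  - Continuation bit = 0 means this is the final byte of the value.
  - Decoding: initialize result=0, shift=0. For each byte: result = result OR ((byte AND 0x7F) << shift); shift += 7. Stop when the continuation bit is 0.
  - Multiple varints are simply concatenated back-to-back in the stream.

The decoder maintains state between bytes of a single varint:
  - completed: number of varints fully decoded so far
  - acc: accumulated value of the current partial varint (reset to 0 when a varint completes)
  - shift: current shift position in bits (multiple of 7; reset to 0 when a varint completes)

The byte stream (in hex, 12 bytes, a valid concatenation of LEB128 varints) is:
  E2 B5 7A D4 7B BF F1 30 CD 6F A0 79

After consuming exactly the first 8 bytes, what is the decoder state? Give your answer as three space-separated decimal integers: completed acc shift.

Answer: 3 0 0

Derivation:
byte[0]=0xE2 cont=1 payload=0x62: acc |= 98<<0 -> completed=0 acc=98 shift=7
byte[1]=0xB5 cont=1 payload=0x35: acc |= 53<<7 -> completed=0 acc=6882 shift=14
byte[2]=0x7A cont=0 payload=0x7A: varint #1 complete (value=2005730); reset -> completed=1 acc=0 shift=0
byte[3]=0xD4 cont=1 payload=0x54: acc |= 84<<0 -> completed=1 acc=84 shift=7
byte[4]=0x7B cont=0 payload=0x7B: varint #2 complete (value=15828); reset -> completed=2 acc=0 shift=0
byte[5]=0xBF cont=1 payload=0x3F: acc |= 63<<0 -> completed=2 acc=63 shift=7
byte[6]=0xF1 cont=1 payload=0x71: acc |= 113<<7 -> completed=2 acc=14527 shift=14
byte[7]=0x30 cont=0 payload=0x30: varint #3 complete (value=800959); reset -> completed=3 acc=0 shift=0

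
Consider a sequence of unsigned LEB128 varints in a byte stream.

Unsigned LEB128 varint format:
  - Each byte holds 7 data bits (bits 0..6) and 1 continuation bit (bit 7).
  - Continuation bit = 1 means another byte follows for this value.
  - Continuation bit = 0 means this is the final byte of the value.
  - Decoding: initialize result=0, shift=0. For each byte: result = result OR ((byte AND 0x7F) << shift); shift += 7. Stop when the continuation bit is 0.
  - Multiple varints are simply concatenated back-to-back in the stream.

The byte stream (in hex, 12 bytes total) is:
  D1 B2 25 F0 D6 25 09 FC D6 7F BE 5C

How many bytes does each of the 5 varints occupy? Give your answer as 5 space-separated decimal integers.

Answer: 3 3 1 3 2

Derivation:
  byte[0]=0xD1 cont=1 payload=0x51=81: acc |= 81<<0 -> acc=81 shift=7
  byte[1]=0xB2 cont=1 payload=0x32=50: acc |= 50<<7 -> acc=6481 shift=14
  byte[2]=0x25 cont=0 payload=0x25=37: acc |= 37<<14 -> acc=612689 shift=21 [end]
Varint 1: bytes[0:3] = D1 B2 25 -> value 612689 (3 byte(s))
  byte[3]=0xF0 cont=1 payload=0x70=112: acc |= 112<<0 -> acc=112 shift=7
  byte[4]=0xD6 cont=1 payload=0x56=86: acc |= 86<<7 -> acc=11120 shift=14
  byte[5]=0x25 cont=0 payload=0x25=37: acc |= 37<<14 -> acc=617328 shift=21 [end]
Varint 2: bytes[3:6] = F0 D6 25 -> value 617328 (3 byte(s))
  byte[6]=0x09 cont=0 payload=0x09=9: acc |= 9<<0 -> acc=9 shift=7 [end]
Varint 3: bytes[6:7] = 09 -> value 9 (1 byte(s))
  byte[7]=0xFC cont=1 payload=0x7C=124: acc |= 124<<0 -> acc=124 shift=7
  byte[8]=0xD6 cont=1 payload=0x56=86: acc |= 86<<7 -> acc=11132 shift=14
  byte[9]=0x7F cont=0 payload=0x7F=127: acc |= 127<<14 -> acc=2091900 shift=21 [end]
Varint 4: bytes[7:10] = FC D6 7F -> value 2091900 (3 byte(s))
  byte[10]=0xBE cont=1 payload=0x3E=62: acc |= 62<<0 -> acc=62 shift=7
  byte[11]=0x5C cont=0 payload=0x5C=92: acc |= 92<<7 -> acc=11838 shift=14 [end]
Varint 5: bytes[10:12] = BE 5C -> value 11838 (2 byte(s))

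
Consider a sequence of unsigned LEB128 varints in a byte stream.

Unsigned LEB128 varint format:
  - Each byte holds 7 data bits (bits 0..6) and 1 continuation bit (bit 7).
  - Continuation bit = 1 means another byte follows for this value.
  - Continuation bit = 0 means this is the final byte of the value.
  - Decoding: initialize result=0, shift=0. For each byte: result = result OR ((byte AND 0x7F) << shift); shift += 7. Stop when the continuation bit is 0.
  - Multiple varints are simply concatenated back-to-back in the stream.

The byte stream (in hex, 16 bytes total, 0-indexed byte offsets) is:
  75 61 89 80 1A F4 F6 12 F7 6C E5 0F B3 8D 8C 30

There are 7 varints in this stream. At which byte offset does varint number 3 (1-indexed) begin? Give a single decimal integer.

Answer: 2

Derivation:
  byte[0]=0x75 cont=0 payload=0x75=117: acc |= 117<<0 -> acc=117 shift=7 [end]
Varint 1: bytes[0:1] = 75 -> value 117 (1 byte(s))
  byte[1]=0x61 cont=0 payload=0x61=97: acc |= 97<<0 -> acc=97 shift=7 [end]
Varint 2: bytes[1:2] = 61 -> value 97 (1 byte(s))
  byte[2]=0x89 cont=1 payload=0x09=9: acc |= 9<<0 -> acc=9 shift=7
  byte[3]=0x80 cont=1 payload=0x00=0: acc |= 0<<7 -> acc=9 shift=14
  byte[4]=0x1A cont=0 payload=0x1A=26: acc |= 26<<14 -> acc=425993 shift=21 [end]
Varint 3: bytes[2:5] = 89 80 1A -> value 425993 (3 byte(s))
  byte[5]=0xF4 cont=1 payload=0x74=116: acc |= 116<<0 -> acc=116 shift=7
  byte[6]=0xF6 cont=1 payload=0x76=118: acc |= 118<<7 -> acc=15220 shift=14
  byte[7]=0x12 cont=0 payload=0x12=18: acc |= 18<<14 -> acc=310132 shift=21 [end]
Varint 4: bytes[5:8] = F4 F6 12 -> value 310132 (3 byte(s))
  byte[8]=0xF7 cont=1 payload=0x77=119: acc |= 119<<0 -> acc=119 shift=7
  byte[9]=0x6C cont=0 payload=0x6C=108: acc |= 108<<7 -> acc=13943 shift=14 [end]
Varint 5: bytes[8:10] = F7 6C -> value 13943 (2 byte(s))
  byte[10]=0xE5 cont=1 payload=0x65=101: acc |= 101<<0 -> acc=101 shift=7
  byte[11]=0x0F cont=0 payload=0x0F=15: acc |= 15<<7 -> acc=2021 shift=14 [end]
Varint 6: bytes[10:12] = E5 0F -> value 2021 (2 byte(s))
  byte[12]=0xB3 cont=1 payload=0x33=51: acc |= 51<<0 -> acc=51 shift=7
  byte[13]=0x8D cont=1 payload=0x0D=13: acc |= 13<<7 -> acc=1715 shift=14
  byte[14]=0x8C cont=1 payload=0x0C=12: acc |= 12<<14 -> acc=198323 shift=21
  byte[15]=0x30 cont=0 payload=0x30=48: acc |= 48<<21 -> acc=100861619 shift=28 [end]
Varint 7: bytes[12:16] = B3 8D 8C 30 -> value 100861619 (4 byte(s))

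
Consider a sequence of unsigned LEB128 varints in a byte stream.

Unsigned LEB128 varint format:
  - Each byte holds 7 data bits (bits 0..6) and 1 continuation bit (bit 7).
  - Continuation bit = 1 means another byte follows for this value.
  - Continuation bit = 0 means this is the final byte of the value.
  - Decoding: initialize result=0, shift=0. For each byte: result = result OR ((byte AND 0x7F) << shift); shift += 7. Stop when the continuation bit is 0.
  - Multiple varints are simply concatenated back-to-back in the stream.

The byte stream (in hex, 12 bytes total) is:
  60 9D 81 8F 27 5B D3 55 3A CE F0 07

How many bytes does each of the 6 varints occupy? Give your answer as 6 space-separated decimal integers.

  byte[0]=0x60 cont=0 payload=0x60=96: acc |= 96<<0 -> acc=96 shift=7 [end]
Varint 1: bytes[0:1] = 60 -> value 96 (1 byte(s))
  byte[1]=0x9D cont=1 payload=0x1D=29: acc |= 29<<0 -> acc=29 shift=7
  byte[2]=0x81 cont=1 payload=0x01=1: acc |= 1<<7 -> acc=157 shift=14
  byte[3]=0x8F cont=1 payload=0x0F=15: acc |= 15<<14 -> acc=245917 shift=21
  byte[4]=0x27 cont=0 payload=0x27=39: acc |= 39<<21 -> acc=82034845 shift=28 [end]
Varint 2: bytes[1:5] = 9D 81 8F 27 -> value 82034845 (4 byte(s))
  byte[5]=0x5B cont=0 payload=0x5B=91: acc |= 91<<0 -> acc=91 shift=7 [end]
Varint 3: bytes[5:6] = 5B -> value 91 (1 byte(s))
  byte[6]=0xD3 cont=1 payload=0x53=83: acc |= 83<<0 -> acc=83 shift=7
  byte[7]=0x55 cont=0 payload=0x55=85: acc |= 85<<7 -> acc=10963 shift=14 [end]
Varint 4: bytes[6:8] = D3 55 -> value 10963 (2 byte(s))
  byte[8]=0x3A cont=0 payload=0x3A=58: acc |= 58<<0 -> acc=58 shift=7 [end]
Varint 5: bytes[8:9] = 3A -> value 58 (1 byte(s))
  byte[9]=0xCE cont=1 payload=0x4E=78: acc |= 78<<0 -> acc=78 shift=7
  byte[10]=0xF0 cont=1 payload=0x70=112: acc |= 112<<7 -> acc=14414 shift=14
  byte[11]=0x07 cont=0 payload=0x07=7: acc |= 7<<14 -> acc=129102 shift=21 [end]
Varint 6: bytes[9:12] = CE F0 07 -> value 129102 (3 byte(s))

Answer: 1 4 1 2 1 3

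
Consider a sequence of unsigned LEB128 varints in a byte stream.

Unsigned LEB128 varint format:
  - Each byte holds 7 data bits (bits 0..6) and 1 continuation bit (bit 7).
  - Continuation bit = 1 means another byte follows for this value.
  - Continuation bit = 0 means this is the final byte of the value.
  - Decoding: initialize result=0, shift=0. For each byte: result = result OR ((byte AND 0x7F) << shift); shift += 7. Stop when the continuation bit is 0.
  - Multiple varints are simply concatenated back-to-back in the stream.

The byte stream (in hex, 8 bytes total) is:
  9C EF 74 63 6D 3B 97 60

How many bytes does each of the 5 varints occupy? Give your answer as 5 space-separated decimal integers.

  byte[0]=0x9C cont=1 payload=0x1C=28: acc |= 28<<0 -> acc=28 shift=7
  byte[1]=0xEF cont=1 payload=0x6F=111: acc |= 111<<7 -> acc=14236 shift=14
  byte[2]=0x74 cont=0 payload=0x74=116: acc |= 116<<14 -> acc=1914780 shift=21 [end]
Varint 1: bytes[0:3] = 9C EF 74 -> value 1914780 (3 byte(s))
  byte[3]=0x63 cont=0 payload=0x63=99: acc |= 99<<0 -> acc=99 shift=7 [end]
Varint 2: bytes[3:4] = 63 -> value 99 (1 byte(s))
  byte[4]=0x6D cont=0 payload=0x6D=109: acc |= 109<<0 -> acc=109 shift=7 [end]
Varint 3: bytes[4:5] = 6D -> value 109 (1 byte(s))
  byte[5]=0x3B cont=0 payload=0x3B=59: acc |= 59<<0 -> acc=59 shift=7 [end]
Varint 4: bytes[5:6] = 3B -> value 59 (1 byte(s))
  byte[6]=0x97 cont=1 payload=0x17=23: acc |= 23<<0 -> acc=23 shift=7
  byte[7]=0x60 cont=0 payload=0x60=96: acc |= 96<<7 -> acc=12311 shift=14 [end]
Varint 5: bytes[6:8] = 97 60 -> value 12311 (2 byte(s))

Answer: 3 1 1 1 2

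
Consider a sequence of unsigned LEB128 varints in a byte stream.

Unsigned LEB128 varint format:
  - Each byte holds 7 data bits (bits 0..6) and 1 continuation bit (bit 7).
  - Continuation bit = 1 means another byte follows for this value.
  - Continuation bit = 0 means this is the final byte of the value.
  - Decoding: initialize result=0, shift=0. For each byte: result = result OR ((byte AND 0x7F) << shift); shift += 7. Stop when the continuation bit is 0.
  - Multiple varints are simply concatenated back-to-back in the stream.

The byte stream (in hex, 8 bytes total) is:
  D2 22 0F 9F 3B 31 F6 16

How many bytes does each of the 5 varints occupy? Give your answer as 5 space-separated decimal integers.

  byte[0]=0xD2 cont=1 payload=0x52=82: acc |= 82<<0 -> acc=82 shift=7
  byte[1]=0x22 cont=0 payload=0x22=34: acc |= 34<<7 -> acc=4434 shift=14 [end]
Varint 1: bytes[0:2] = D2 22 -> value 4434 (2 byte(s))
  byte[2]=0x0F cont=0 payload=0x0F=15: acc |= 15<<0 -> acc=15 shift=7 [end]
Varint 2: bytes[2:3] = 0F -> value 15 (1 byte(s))
  byte[3]=0x9F cont=1 payload=0x1F=31: acc |= 31<<0 -> acc=31 shift=7
  byte[4]=0x3B cont=0 payload=0x3B=59: acc |= 59<<7 -> acc=7583 shift=14 [end]
Varint 3: bytes[3:5] = 9F 3B -> value 7583 (2 byte(s))
  byte[5]=0x31 cont=0 payload=0x31=49: acc |= 49<<0 -> acc=49 shift=7 [end]
Varint 4: bytes[5:6] = 31 -> value 49 (1 byte(s))
  byte[6]=0xF6 cont=1 payload=0x76=118: acc |= 118<<0 -> acc=118 shift=7
  byte[7]=0x16 cont=0 payload=0x16=22: acc |= 22<<7 -> acc=2934 shift=14 [end]
Varint 5: bytes[6:8] = F6 16 -> value 2934 (2 byte(s))

Answer: 2 1 2 1 2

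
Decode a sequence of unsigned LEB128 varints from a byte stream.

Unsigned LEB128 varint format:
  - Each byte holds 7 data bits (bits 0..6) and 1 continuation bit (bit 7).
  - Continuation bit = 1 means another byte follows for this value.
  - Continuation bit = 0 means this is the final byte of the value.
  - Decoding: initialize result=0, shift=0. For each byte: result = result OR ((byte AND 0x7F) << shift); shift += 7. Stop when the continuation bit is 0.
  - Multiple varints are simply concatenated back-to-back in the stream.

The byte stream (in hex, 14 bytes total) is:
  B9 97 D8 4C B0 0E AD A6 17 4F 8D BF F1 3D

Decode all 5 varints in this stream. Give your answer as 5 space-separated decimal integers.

  byte[0]=0xB9 cont=1 payload=0x39=57: acc |= 57<<0 -> acc=57 shift=7
  byte[1]=0x97 cont=1 payload=0x17=23: acc |= 23<<7 -> acc=3001 shift=14
  byte[2]=0xD8 cont=1 payload=0x58=88: acc |= 88<<14 -> acc=1444793 shift=21
  byte[3]=0x4C cont=0 payload=0x4C=76: acc |= 76<<21 -> acc=160828345 shift=28 [end]
Varint 1: bytes[0:4] = B9 97 D8 4C -> value 160828345 (4 byte(s))
  byte[4]=0xB0 cont=1 payload=0x30=48: acc |= 48<<0 -> acc=48 shift=7
  byte[5]=0x0E cont=0 payload=0x0E=14: acc |= 14<<7 -> acc=1840 shift=14 [end]
Varint 2: bytes[4:6] = B0 0E -> value 1840 (2 byte(s))
  byte[6]=0xAD cont=1 payload=0x2D=45: acc |= 45<<0 -> acc=45 shift=7
  byte[7]=0xA6 cont=1 payload=0x26=38: acc |= 38<<7 -> acc=4909 shift=14
  byte[8]=0x17 cont=0 payload=0x17=23: acc |= 23<<14 -> acc=381741 shift=21 [end]
Varint 3: bytes[6:9] = AD A6 17 -> value 381741 (3 byte(s))
  byte[9]=0x4F cont=0 payload=0x4F=79: acc |= 79<<0 -> acc=79 shift=7 [end]
Varint 4: bytes[9:10] = 4F -> value 79 (1 byte(s))
  byte[10]=0x8D cont=1 payload=0x0D=13: acc |= 13<<0 -> acc=13 shift=7
  byte[11]=0xBF cont=1 payload=0x3F=63: acc |= 63<<7 -> acc=8077 shift=14
  byte[12]=0xF1 cont=1 payload=0x71=113: acc |= 113<<14 -> acc=1859469 shift=21
  byte[13]=0x3D cont=0 payload=0x3D=61: acc |= 61<<21 -> acc=129785741 shift=28 [end]
Varint 5: bytes[10:14] = 8D BF F1 3D -> value 129785741 (4 byte(s))

Answer: 160828345 1840 381741 79 129785741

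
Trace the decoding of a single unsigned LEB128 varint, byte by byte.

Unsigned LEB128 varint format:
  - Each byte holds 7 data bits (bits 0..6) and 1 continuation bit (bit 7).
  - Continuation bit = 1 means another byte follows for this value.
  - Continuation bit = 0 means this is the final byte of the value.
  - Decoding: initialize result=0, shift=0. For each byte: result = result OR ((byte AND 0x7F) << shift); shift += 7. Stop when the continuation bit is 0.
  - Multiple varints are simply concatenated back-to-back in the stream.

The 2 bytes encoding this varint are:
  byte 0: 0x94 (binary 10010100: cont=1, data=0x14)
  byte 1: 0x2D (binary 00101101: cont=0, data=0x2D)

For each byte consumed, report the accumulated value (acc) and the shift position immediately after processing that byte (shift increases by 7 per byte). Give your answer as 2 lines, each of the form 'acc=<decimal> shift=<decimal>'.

Answer: acc=20 shift=7
acc=5780 shift=14

Derivation:
byte 0=0x94: payload=0x14=20, contrib = 20<<0 = 20; acc -> 20, shift -> 7
byte 1=0x2D: payload=0x2D=45, contrib = 45<<7 = 5760; acc -> 5780, shift -> 14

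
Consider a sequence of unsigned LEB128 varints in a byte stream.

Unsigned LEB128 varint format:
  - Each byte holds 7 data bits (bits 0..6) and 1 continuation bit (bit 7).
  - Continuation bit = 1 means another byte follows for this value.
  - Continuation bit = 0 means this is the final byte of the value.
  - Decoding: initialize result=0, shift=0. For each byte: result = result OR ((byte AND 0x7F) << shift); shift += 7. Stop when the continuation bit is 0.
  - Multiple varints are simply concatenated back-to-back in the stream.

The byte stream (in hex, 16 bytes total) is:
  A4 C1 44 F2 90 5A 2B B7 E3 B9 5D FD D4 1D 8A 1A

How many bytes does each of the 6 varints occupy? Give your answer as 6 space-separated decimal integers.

  byte[0]=0xA4 cont=1 payload=0x24=36: acc |= 36<<0 -> acc=36 shift=7
  byte[1]=0xC1 cont=1 payload=0x41=65: acc |= 65<<7 -> acc=8356 shift=14
  byte[2]=0x44 cont=0 payload=0x44=68: acc |= 68<<14 -> acc=1122468 shift=21 [end]
Varint 1: bytes[0:3] = A4 C1 44 -> value 1122468 (3 byte(s))
  byte[3]=0xF2 cont=1 payload=0x72=114: acc |= 114<<0 -> acc=114 shift=7
  byte[4]=0x90 cont=1 payload=0x10=16: acc |= 16<<7 -> acc=2162 shift=14
  byte[5]=0x5A cont=0 payload=0x5A=90: acc |= 90<<14 -> acc=1476722 shift=21 [end]
Varint 2: bytes[3:6] = F2 90 5A -> value 1476722 (3 byte(s))
  byte[6]=0x2B cont=0 payload=0x2B=43: acc |= 43<<0 -> acc=43 shift=7 [end]
Varint 3: bytes[6:7] = 2B -> value 43 (1 byte(s))
  byte[7]=0xB7 cont=1 payload=0x37=55: acc |= 55<<0 -> acc=55 shift=7
  byte[8]=0xE3 cont=1 payload=0x63=99: acc |= 99<<7 -> acc=12727 shift=14
  byte[9]=0xB9 cont=1 payload=0x39=57: acc |= 57<<14 -> acc=946615 shift=21
  byte[10]=0x5D cont=0 payload=0x5D=93: acc |= 93<<21 -> acc=195981751 shift=28 [end]
Varint 4: bytes[7:11] = B7 E3 B9 5D -> value 195981751 (4 byte(s))
  byte[11]=0xFD cont=1 payload=0x7D=125: acc |= 125<<0 -> acc=125 shift=7
  byte[12]=0xD4 cont=1 payload=0x54=84: acc |= 84<<7 -> acc=10877 shift=14
  byte[13]=0x1D cont=0 payload=0x1D=29: acc |= 29<<14 -> acc=486013 shift=21 [end]
Varint 5: bytes[11:14] = FD D4 1D -> value 486013 (3 byte(s))
  byte[14]=0x8A cont=1 payload=0x0A=10: acc |= 10<<0 -> acc=10 shift=7
  byte[15]=0x1A cont=0 payload=0x1A=26: acc |= 26<<7 -> acc=3338 shift=14 [end]
Varint 6: bytes[14:16] = 8A 1A -> value 3338 (2 byte(s))

Answer: 3 3 1 4 3 2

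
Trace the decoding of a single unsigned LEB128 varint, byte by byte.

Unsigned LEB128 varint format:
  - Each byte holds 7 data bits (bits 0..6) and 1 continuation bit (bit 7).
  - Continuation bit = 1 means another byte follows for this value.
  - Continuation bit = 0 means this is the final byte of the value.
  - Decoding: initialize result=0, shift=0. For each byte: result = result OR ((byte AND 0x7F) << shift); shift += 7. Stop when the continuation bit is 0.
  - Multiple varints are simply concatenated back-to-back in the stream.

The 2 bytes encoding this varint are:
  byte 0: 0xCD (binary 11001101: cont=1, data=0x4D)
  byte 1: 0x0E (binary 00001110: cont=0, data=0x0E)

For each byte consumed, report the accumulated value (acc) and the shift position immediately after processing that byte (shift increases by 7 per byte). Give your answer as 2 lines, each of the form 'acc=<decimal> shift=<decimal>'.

byte 0=0xCD: payload=0x4D=77, contrib = 77<<0 = 77; acc -> 77, shift -> 7
byte 1=0x0E: payload=0x0E=14, contrib = 14<<7 = 1792; acc -> 1869, shift -> 14

Answer: acc=77 shift=7
acc=1869 shift=14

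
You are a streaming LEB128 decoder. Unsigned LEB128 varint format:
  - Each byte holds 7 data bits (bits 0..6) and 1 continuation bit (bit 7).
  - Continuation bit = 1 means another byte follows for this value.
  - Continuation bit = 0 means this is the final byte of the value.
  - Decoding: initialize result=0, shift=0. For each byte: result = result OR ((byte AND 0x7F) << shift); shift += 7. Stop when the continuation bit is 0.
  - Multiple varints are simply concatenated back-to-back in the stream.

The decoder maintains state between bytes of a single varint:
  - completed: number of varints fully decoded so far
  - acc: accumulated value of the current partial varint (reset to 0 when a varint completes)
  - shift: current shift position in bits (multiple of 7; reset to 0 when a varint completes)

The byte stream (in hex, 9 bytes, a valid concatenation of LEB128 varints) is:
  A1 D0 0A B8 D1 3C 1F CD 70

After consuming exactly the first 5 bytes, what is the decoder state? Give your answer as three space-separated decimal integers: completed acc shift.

byte[0]=0xA1 cont=1 payload=0x21: acc |= 33<<0 -> completed=0 acc=33 shift=7
byte[1]=0xD0 cont=1 payload=0x50: acc |= 80<<7 -> completed=0 acc=10273 shift=14
byte[2]=0x0A cont=0 payload=0x0A: varint #1 complete (value=174113); reset -> completed=1 acc=0 shift=0
byte[3]=0xB8 cont=1 payload=0x38: acc |= 56<<0 -> completed=1 acc=56 shift=7
byte[4]=0xD1 cont=1 payload=0x51: acc |= 81<<7 -> completed=1 acc=10424 shift=14

Answer: 1 10424 14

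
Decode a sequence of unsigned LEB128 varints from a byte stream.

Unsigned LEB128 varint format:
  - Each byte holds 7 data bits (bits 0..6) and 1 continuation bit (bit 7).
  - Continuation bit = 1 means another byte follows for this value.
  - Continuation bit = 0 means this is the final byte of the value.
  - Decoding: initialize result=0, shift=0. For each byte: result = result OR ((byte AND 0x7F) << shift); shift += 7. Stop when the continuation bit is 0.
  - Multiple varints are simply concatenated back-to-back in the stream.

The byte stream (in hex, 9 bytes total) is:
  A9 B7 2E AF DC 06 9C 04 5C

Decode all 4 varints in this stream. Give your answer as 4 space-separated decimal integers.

  byte[0]=0xA9 cont=1 payload=0x29=41: acc |= 41<<0 -> acc=41 shift=7
  byte[1]=0xB7 cont=1 payload=0x37=55: acc |= 55<<7 -> acc=7081 shift=14
  byte[2]=0x2E cont=0 payload=0x2E=46: acc |= 46<<14 -> acc=760745 shift=21 [end]
Varint 1: bytes[0:3] = A9 B7 2E -> value 760745 (3 byte(s))
  byte[3]=0xAF cont=1 payload=0x2F=47: acc |= 47<<0 -> acc=47 shift=7
  byte[4]=0xDC cont=1 payload=0x5C=92: acc |= 92<<7 -> acc=11823 shift=14
  byte[5]=0x06 cont=0 payload=0x06=6: acc |= 6<<14 -> acc=110127 shift=21 [end]
Varint 2: bytes[3:6] = AF DC 06 -> value 110127 (3 byte(s))
  byte[6]=0x9C cont=1 payload=0x1C=28: acc |= 28<<0 -> acc=28 shift=7
  byte[7]=0x04 cont=0 payload=0x04=4: acc |= 4<<7 -> acc=540 shift=14 [end]
Varint 3: bytes[6:8] = 9C 04 -> value 540 (2 byte(s))
  byte[8]=0x5C cont=0 payload=0x5C=92: acc |= 92<<0 -> acc=92 shift=7 [end]
Varint 4: bytes[8:9] = 5C -> value 92 (1 byte(s))

Answer: 760745 110127 540 92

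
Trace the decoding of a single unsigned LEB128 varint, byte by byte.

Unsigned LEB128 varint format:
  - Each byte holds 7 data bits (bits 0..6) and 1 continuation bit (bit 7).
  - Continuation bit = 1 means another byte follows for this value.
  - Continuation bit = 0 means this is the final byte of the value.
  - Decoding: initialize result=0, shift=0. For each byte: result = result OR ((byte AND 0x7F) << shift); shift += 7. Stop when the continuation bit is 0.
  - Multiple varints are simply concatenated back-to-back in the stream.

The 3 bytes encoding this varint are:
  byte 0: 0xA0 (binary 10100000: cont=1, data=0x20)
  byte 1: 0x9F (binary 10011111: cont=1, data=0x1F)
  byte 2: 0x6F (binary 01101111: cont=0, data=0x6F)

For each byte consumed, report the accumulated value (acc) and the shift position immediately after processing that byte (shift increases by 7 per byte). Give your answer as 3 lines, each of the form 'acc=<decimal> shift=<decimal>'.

byte 0=0xA0: payload=0x20=32, contrib = 32<<0 = 32; acc -> 32, shift -> 7
byte 1=0x9F: payload=0x1F=31, contrib = 31<<7 = 3968; acc -> 4000, shift -> 14
byte 2=0x6F: payload=0x6F=111, contrib = 111<<14 = 1818624; acc -> 1822624, shift -> 21

Answer: acc=32 shift=7
acc=4000 shift=14
acc=1822624 shift=21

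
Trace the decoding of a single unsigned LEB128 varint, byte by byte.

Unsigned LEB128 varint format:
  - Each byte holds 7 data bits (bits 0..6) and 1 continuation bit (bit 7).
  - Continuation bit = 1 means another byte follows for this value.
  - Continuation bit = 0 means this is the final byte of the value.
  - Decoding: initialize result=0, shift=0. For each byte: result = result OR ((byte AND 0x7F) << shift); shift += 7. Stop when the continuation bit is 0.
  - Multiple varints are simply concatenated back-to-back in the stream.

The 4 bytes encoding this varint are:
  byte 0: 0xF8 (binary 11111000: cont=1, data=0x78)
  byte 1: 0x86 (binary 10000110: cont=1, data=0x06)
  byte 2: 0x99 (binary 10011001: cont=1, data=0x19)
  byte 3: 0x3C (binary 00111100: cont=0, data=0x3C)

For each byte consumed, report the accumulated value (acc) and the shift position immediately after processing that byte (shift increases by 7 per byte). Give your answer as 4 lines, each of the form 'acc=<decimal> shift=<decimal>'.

Answer: acc=120 shift=7
acc=888 shift=14
acc=410488 shift=21
acc=126239608 shift=28

Derivation:
byte 0=0xF8: payload=0x78=120, contrib = 120<<0 = 120; acc -> 120, shift -> 7
byte 1=0x86: payload=0x06=6, contrib = 6<<7 = 768; acc -> 888, shift -> 14
byte 2=0x99: payload=0x19=25, contrib = 25<<14 = 409600; acc -> 410488, shift -> 21
byte 3=0x3C: payload=0x3C=60, contrib = 60<<21 = 125829120; acc -> 126239608, shift -> 28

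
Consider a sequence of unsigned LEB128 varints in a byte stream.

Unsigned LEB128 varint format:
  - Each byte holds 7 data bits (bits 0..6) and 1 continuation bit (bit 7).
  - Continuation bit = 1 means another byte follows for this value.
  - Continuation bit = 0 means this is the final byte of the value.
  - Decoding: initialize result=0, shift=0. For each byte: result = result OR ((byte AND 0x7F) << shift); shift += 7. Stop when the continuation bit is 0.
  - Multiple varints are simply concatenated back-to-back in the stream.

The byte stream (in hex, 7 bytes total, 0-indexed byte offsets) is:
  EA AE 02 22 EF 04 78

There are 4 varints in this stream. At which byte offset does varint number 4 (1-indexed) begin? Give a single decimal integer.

Answer: 6

Derivation:
  byte[0]=0xEA cont=1 payload=0x6A=106: acc |= 106<<0 -> acc=106 shift=7
  byte[1]=0xAE cont=1 payload=0x2E=46: acc |= 46<<7 -> acc=5994 shift=14
  byte[2]=0x02 cont=0 payload=0x02=2: acc |= 2<<14 -> acc=38762 shift=21 [end]
Varint 1: bytes[0:3] = EA AE 02 -> value 38762 (3 byte(s))
  byte[3]=0x22 cont=0 payload=0x22=34: acc |= 34<<0 -> acc=34 shift=7 [end]
Varint 2: bytes[3:4] = 22 -> value 34 (1 byte(s))
  byte[4]=0xEF cont=1 payload=0x6F=111: acc |= 111<<0 -> acc=111 shift=7
  byte[5]=0x04 cont=0 payload=0x04=4: acc |= 4<<7 -> acc=623 shift=14 [end]
Varint 3: bytes[4:6] = EF 04 -> value 623 (2 byte(s))
  byte[6]=0x78 cont=0 payload=0x78=120: acc |= 120<<0 -> acc=120 shift=7 [end]
Varint 4: bytes[6:7] = 78 -> value 120 (1 byte(s))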